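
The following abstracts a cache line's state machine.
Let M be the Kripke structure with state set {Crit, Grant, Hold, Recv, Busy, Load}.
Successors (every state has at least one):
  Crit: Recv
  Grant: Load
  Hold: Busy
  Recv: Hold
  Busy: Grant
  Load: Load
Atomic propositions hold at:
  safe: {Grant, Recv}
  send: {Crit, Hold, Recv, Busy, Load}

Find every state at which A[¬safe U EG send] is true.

Sat(¬safe) = {Crit, Hold, Busy, Load}
EG send: greatest fixpoint, start Z0 = {Crit, Hold, Recv, Busy, Load}, keep only states in Sat with some successor in Z. Z1 = {Crit, Hold, Recv, Load}; Z2 = {Crit, Recv, Load}; Z3 = {Crit, Load}; Z4 = {Load}; fixed.
Sat(EG send) = {Load}
A[¬safe U EG send]: least fixpoint, start Z0 = Sat(EG send) = {Load}, add states in Sat(¬safe) with every successor in Z. Already a fixed point.
Sat(A[¬safe U EG send]) = {Load}

{Load}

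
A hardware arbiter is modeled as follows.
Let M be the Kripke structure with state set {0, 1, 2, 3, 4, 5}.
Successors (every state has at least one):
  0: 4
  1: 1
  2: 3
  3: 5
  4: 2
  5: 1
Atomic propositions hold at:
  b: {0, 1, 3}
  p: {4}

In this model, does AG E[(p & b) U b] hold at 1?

Yes

Sat(p & b) = ∅
E[(p & b) U b]: least fixpoint, start Z0 = Sat(b) = {0, 1, 3}, add states in Sat(p & b) with some successor in Z. Already a fixed point.
Sat(E[(p & b) U b]) = {0, 1, 3}
AG E[(p & b) U b]: greatest fixpoint, start Z0 = {0, 1, 3}, keep only states in Sat with every successor in Z. Z1 = {1}; fixed.
Sat(AG E[(p & b) U b]) = {1}
1 ∈ Sat(AG E[(p & b) U b]) = {1}, so the formula holds at 1.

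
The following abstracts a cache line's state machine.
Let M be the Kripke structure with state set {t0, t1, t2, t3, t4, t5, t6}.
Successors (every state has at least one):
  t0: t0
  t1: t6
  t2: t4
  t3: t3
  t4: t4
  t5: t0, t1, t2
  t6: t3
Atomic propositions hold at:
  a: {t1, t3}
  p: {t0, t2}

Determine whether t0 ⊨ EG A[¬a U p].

Yes

Sat(¬a) = {t0, t2, t4, t5, t6}
A[¬a U p]: least fixpoint, start Z0 = Sat(p) = {t0, t2}, add states in Sat(¬a) with every successor in Z. Already a fixed point.
Sat(A[¬a U p]) = {t0, t2}
EG A[¬a U p]: greatest fixpoint, start Z0 = {t0, t2}, keep only states in Sat with some successor in Z. Z1 = {t0}; fixed.
Sat(EG A[¬a U p]) = {t0}
t0 ∈ Sat(EG A[¬a U p]) = {t0}, so the formula holds at t0.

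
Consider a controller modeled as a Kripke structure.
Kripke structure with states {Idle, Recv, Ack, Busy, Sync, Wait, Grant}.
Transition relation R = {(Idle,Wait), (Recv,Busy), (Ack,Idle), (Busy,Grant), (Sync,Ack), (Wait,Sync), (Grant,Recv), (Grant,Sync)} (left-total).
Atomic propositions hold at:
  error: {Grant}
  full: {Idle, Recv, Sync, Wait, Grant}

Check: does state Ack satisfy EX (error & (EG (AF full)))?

AF full: least fixpoint, start Z0 = {Idle, Recv, Sync, Wait, Grant}, add states with every successor in Z. Z1 = {Idle, Recv, Ack, Busy, Sync, Wait, Grant}; fixed.
Sat(AF full) = {Idle, Recv, Ack, Busy, Sync, Wait, Grant}
EG (AF full): greatest fixpoint, start Z0 = {Idle, Recv, Ack, Busy, Sync, Wait, Grant}, keep only states in Sat with some successor in Z. Already a fixed point.
Sat(EG (AF full)) = {Idle, Recv, Ack, Busy, Sync, Wait, Grant}
Sat(error & (EG (AF full))) = {Grant}
Sat(EX (error & (EG (AF full)))) = {s : some successor in {Grant}} = {Busy}
Ack ∉ Sat(EX (error & (EG (AF full)))) = {Busy}, so the formula does not hold at Ack.

No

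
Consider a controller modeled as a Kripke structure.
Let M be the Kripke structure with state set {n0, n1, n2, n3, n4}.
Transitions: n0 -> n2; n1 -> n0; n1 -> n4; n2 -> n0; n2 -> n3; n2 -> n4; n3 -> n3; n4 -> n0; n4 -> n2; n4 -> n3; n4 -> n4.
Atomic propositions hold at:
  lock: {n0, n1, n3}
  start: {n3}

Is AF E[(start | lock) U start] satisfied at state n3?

Sat(start | lock) = {n0, n1, n3}
E[(start | lock) U start]: least fixpoint, start Z0 = Sat(start) = {n3}, add states in Sat(start | lock) with some successor in Z. Already a fixed point.
Sat(E[(start | lock) U start]) = {n3}
AF E[(start | lock) U start]: least fixpoint, start Z0 = {n3}, add states with every successor in Z. Already a fixed point.
Sat(AF E[(start | lock) U start]) = {n3}
n3 ∈ Sat(AF E[(start | lock) U start]) = {n3}, so the formula holds at n3.

Yes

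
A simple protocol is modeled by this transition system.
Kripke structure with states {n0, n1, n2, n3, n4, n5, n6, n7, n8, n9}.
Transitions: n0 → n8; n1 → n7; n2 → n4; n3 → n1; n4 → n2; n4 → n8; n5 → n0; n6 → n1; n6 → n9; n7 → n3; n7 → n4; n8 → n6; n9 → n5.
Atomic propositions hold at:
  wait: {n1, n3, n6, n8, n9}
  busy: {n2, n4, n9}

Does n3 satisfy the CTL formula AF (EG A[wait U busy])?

A[wait U busy]: least fixpoint, start Z0 = Sat(busy) = {n2, n4, n9}, add states in Sat(wait) with every successor in Z. Already a fixed point.
Sat(A[wait U busy]) = {n2, n4, n9}
EG A[wait U busy]: greatest fixpoint, start Z0 = {n2, n4, n9}, keep only states in Sat with some successor in Z. Z1 = {n2, n4}; fixed.
Sat(EG A[wait U busy]) = {n2, n4}
AF (EG A[wait U busy]): least fixpoint, start Z0 = {n2, n4}, add states with every successor in Z. Already a fixed point.
Sat(AF (EG A[wait U busy])) = {n2, n4}
n3 ∉ Sat(AF (EG A[wait U busy])) = {n2, n4}, so the formula does not hold at n3.

No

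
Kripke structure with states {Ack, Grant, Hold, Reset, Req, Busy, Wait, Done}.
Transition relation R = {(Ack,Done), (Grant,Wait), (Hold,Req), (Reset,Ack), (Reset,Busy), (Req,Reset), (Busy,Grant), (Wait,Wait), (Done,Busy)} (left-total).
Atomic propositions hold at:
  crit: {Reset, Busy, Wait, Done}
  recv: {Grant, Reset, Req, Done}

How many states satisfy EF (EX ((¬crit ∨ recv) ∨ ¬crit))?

6

Sat(¬crit) = {Ack, Grant, Hold, Req}
Sat(¬crit ∨ recv) = {Ack, Grant, Hold, Reset, Req, Done}
Sat((¬crit ∨ recv) ∨ ¬crit) = {Ack, Grant, Hold, Reset, Req, Done}
Sat(EX ((¬crit ∨ recv) ∨ ¬crit)) = {s : some successor in {Ack, Grant, Hold, Reset, Req, Done}} = {Ack, Hold, Reset, Req, Busy}
EF (EX ((¬crit ∨ recv) ∨ ¬crit)): least fixpoint, start Z0 = {Ack, Hold, Reset, Req, Busy}, add states with some successor in Z. Z1 = {Ack, Hold, Reset, Req, Busy, Done}; fixed.
Sat(EF (EX ((¬crit ∨ recv) ∨ ¬crit))) = {Ack, Hold, Reset, Req, Busy, Done}
|Sat(EF (EX ((¬crit ∨ recv) ∨ ¬crit)))| = |{Ack, Hold, Reset, Req, Busy, Done}| = 6.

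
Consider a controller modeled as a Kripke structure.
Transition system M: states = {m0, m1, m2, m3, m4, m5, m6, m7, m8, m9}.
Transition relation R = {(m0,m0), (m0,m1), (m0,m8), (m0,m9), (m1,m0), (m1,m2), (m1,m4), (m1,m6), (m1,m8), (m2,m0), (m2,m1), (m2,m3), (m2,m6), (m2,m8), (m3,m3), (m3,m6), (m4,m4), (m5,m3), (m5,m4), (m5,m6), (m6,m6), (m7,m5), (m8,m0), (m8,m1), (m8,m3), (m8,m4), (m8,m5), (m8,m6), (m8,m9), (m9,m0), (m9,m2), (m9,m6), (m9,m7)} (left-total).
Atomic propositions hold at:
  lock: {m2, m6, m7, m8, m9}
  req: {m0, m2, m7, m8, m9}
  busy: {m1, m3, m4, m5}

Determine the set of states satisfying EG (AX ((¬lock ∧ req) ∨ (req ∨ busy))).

Sat(¬lock) = {m0, m1, m3, m4, m5}
Sat(¬lock ∧ req) = {m0}
Sat(req ∨ busy) = {m0, m1, m2, m3, m4, m5, m7, m8, m9}
Sat((¬lock ∧ req) ∨ (req ∨ busy)) = {m0, m1, m2, m3, m4, m5, m7, m8, m9}
Sat(AX ((¬lock ∧ req) ∨ (req ∨ busy))) = {s : every successor in {m0, m1, m2, m3, m4, m5, m7, m8, m9}} = {m0, m4, m7}
EG (AX ((¬lock ∧ req) ∨ (req ∨ busy))): greatest fixpoint, start Z0 = {m0, m4, m7}, keep only states in Sat with some successor in Z. Z1 = {m0, m4}; fixed.
Sat(EG (AX ((¬lock ∧ req) ∨ (req ∨ busy)))) = {m0, m4}

{m0, m4}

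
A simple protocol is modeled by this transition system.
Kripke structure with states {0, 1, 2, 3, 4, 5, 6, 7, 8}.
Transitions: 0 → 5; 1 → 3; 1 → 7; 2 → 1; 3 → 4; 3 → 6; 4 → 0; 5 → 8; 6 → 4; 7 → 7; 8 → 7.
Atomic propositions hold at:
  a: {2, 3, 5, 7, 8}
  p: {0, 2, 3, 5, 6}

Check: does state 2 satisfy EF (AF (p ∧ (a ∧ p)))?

Yes

Sat(a ∧ p) = {2, 3, 5}
Sat(p ∧ (a ∧ p)) = {2, 3, 5}
AF (p ∧ (a ∧ p)): least fixpoint, start Z0 = {2, 3, 5}, add states with every successor in Z. Z1 = {0, 2, 3, 5}; Z2 = {0, 2, 3, 4, 5}; Z3 = {0, 2, 3, 4, 5, 6}; fixed.
Sat(AF (p ∧ (a ∧ p))) = {0, 2, 3, 4, 5, 6}
EF (AF (p ∧ (a ∧ p))): least fixpoint, start Z0 = {0, 2, 3, 4, 5, 6}, add states with some successor in Z. Z1 = {0, 1, 2, 3, 4, 5, 6}; fixed.
Sat(EF (AF (p ∧ (a ∧ p)))) = {0, 1, 2, 3, 4, 5, 6}
2 ∈ Sat(EF (AF (p ∧ (a ∧ p)))) = {0, 1, 2, 3, 4, 5, 6}, so the formula holds at 2.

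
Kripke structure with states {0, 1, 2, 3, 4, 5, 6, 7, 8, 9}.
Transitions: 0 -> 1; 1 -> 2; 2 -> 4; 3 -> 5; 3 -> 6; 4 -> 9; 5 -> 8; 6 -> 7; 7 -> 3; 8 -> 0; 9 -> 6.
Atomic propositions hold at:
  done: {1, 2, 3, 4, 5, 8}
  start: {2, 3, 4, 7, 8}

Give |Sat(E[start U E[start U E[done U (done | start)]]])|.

Sat(done | start) = {1, 2, 3, 4, 5, 7, 8}
E[done U (done | start)]: least fixpoint, start Z0 = Sat((done | start)) = {1, 2, 3, 4, 5, 7, 8}, add states in Sat(done) with some successor in Z. Already a fixed point.
Sat(E[done U (done | start)]) = {1, 2, 3, 4, 5, 7, 8}
E[start U E[done U (done | start)]]: least fixpoint, start Z0 = Sat(E[done U (done | start)]) = {1, 2, 3, 4, 5, 7, 8}, add states in Sat(start) with some successor in Z. Already a fixed point.
Sat(E[start U E[done U (done | start)]]) = {1, 2, 3, 4, 5, 7, 8}
E[start U E[start U E[done U (done | start)]]]: least fixpoint, start Z0 = Sat(E[start U E[done U (done | start)]]) = {1, 2, 3, 4, 5, 7, 8}, add states in Sat(start) with some successor in Z. Already a fixed point.
Sat(E[start U E[start U E[done U (done | start)]]]) = {1, 2, 3, 4, 5, 7, 8}
|Sat(E[start U E[start U E[done U (done | start)]]])| = |{1, 2, 3, 4, 5, 7, 8}| = 7.

7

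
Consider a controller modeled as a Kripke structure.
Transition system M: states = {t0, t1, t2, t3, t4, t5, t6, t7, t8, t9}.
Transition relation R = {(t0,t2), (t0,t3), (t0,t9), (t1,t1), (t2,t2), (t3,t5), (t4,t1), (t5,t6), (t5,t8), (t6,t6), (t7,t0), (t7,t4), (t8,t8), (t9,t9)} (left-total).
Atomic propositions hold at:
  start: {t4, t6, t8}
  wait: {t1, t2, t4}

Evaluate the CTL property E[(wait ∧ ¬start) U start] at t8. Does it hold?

Yes

Sat(¬start) = {t0, t1, t2, t3, t5, t7, t9}
Sat(wait ∧ ¬start) = {t1, t2}
E[(wait ∧ ¬start) U start]: least fixpoint, start Z0 = Sat(start) = {t4, t6, t8}, add states in Sat(wait ∧ ¬start) with some successor in Z. Already a fixed point.
Sat(E[(wait ∧ ¬start) U start]) = {t4, t6, t8}
t8 ∈ Sat(E[(wait ∧ ¬start) U start]) = {t4, t6, t8}, so the formula holds at t8.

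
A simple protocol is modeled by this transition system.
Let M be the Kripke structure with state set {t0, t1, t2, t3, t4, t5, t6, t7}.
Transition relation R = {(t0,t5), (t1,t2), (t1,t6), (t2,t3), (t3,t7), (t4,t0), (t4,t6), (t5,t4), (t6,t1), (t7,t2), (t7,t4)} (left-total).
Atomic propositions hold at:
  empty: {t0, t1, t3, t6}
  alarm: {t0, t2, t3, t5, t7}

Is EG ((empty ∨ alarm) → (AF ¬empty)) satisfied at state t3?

Sat(empty ∨ alarm) = {t0, t1, t2, t3, t5, t6, t7}
Sat(¬empty) = {t2, t4, t5, t7}
AF ¬empty: least fixpoint, start Z0 = {t2, t4, t5, t7}, add states with every successor in Z. Z1 = {t0, t2, t3, t4, t5, t7}; fixed.
Sat(AF ¬empty) = {t0, t2, t3, t4, t5, t7}
Sat((empty ∨ alarm) → (AF ¬empty)) = {t0, t2, t3, t4, t5, t7}
EG ((empty ∨ alarm) → (AF ¬empty)): greatest fixpoint, start Z0 = {t0, t2, t3, t4, t5, t7}, keep only states in Sat with some successor in Z. Already a fixed point.
Sat(EG ((empty ∨ alarm) → (AF ¬empty))) = {t0, t2, t3, t4, t5, t7}
t3 ∈ Sat(EG ((empty ∨ alarm) → (AF ¬empty))) = {t0, t2, t3, t4, t5, t7}, so the formula holds at t3.

Yes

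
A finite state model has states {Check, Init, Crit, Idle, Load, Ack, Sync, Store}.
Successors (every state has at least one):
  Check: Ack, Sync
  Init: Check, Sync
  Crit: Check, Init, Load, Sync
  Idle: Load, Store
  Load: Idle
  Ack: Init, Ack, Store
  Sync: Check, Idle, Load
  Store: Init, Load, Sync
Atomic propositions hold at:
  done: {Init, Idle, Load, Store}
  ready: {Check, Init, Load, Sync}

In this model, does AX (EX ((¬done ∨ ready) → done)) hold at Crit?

Sat(¬done) = {Check, Crit, Ack, Sync}
Sat(¬done ∨ ready) = {Check, Init, Crit, Load, Ack, Sync}
Sat((¬done ∨ ready) → done) = {Init, Idle, Load, Store}
Sat(EX ((¬done ∨ ready) → done)) = {s : some successor in {Init, Idle, Load, Store}} = {Crit, Idle, Load, Ack, Sync, Store}
Sat(AX (EX ((¬done ∨ ready) → done))) = {s : every successor in {Crit, Idle, Load, Ack, Sync, Store}} = {Check, Idle, Load}
Crit ∉ Sat(AX (EX ((¬done ∨ ready) → done))) = {Check, Idle, Load}, so the formula does not hold at Crit.

No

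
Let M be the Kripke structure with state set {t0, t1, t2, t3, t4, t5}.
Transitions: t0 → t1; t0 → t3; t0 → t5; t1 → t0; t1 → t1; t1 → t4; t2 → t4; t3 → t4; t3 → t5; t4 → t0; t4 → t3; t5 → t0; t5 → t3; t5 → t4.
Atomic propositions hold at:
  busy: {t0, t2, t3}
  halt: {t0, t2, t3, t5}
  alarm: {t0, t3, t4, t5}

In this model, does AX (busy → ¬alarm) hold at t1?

Sat(¬alarm) = {t1, t2}
Sat(busy → ¬alarm) = {t1, t2, t4, t5}
Sat(AX (busy → ¬alarm)) = {s : every successor in {t1, t2, t4, t5}} = {t2, t3}
t1 ∉ Sat(AX (busy → ¬alarm)) = {t2, t3}, so the formula does not hold at t1.

No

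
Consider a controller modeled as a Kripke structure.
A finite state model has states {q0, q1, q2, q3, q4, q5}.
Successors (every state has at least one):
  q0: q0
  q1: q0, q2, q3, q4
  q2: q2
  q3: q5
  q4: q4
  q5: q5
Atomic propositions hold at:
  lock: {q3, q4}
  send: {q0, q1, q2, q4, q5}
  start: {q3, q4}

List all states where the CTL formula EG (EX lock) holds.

{q1, q4}

Sat(EX lock) = {s : some successor in {q3, q4}} = {q1, q4}
EG (EX lock): greatest fixpoint, start Z0 = {q1, q4}, keep only states in Sat with some successor in Z. Already a fixed point.
Sat(EG (EX lock)) = {q1, q4}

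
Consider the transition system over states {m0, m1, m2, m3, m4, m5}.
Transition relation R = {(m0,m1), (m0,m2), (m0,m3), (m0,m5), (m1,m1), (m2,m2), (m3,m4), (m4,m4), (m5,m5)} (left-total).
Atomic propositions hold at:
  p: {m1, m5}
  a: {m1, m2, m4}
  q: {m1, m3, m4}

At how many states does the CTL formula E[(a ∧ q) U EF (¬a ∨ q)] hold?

Sat(a ∧ q) = {m1, m4}
Sat(¬a) = {m0, m3, m5}
Sat(¬a ∨ q) = {m0, m1, m3, m4, m5}
EF (¬a ∨ q): least fixpoint, start Z0 = {m0, m1, m3, m4, m5}, add states with some successor in Z. Already a fixed point.
Sat(EF (¬a ∨ q)) = {m0, m1, m3, m4, m5}
E[(a ∧ q) U EF (¬a ∨ q)]: least fixpoint, start Z0 = Sat(EF (¬a ∨ q)) = {m0, m1, m3, m4, m5}, add states in Sat(a ∧ q) with some successor in Z. Already a fixed point.
Sat(E[(a ∧ q) U EF (¬a ∨ q)]) = {m0, m1, m3, m4, m5}
|Sat(E[(a ∧ q) U EF (¬a ∨ q)])| = |{m0, m1, m3, m4, m5}| = 5.

5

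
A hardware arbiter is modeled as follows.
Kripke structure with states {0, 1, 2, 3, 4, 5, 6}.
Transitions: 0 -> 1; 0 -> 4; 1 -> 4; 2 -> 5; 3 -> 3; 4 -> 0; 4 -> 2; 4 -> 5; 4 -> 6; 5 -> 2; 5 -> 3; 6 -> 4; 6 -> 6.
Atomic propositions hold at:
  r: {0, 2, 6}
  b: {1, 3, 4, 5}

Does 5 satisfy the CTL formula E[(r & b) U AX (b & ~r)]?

Sat(r & b) = ∅
Sat(~r) = {1, 3, 4, 5}
Sat(b & ~r) = {1, 3, 4, 5}
Sat(AX (b & ~r)) = {s : every successor in {1, 3, 4, 5}} = {0, 1, 2, 3}
E[(r & b) U AX (b & ~r)]: least fixpoint, start Z0 = Sat(AX (b & ~r)) = {0, 1, 2, 3}, add states in Sat(r & b) with some successor in Z. Already a fixed point.
Sat(E[(r & b) U AX (b & ~r)]) = {0, 1, 2, 3}
5 ∉ Sat(E[(r & b) U AX (b & ~r)]) = {0, 1, 2, 3}, so the formula does not hold at 5.

No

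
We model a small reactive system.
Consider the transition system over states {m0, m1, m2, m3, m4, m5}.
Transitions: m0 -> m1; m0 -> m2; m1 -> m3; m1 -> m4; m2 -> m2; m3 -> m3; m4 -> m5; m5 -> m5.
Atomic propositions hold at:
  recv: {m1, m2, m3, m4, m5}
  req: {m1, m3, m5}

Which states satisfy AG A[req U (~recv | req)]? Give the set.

{m3, m5}

Sat(~recv) = {m0}
Sat(~recv | req) = {m0, m1, m3, m5}
A[req U (~recv | req)]: least fixpoint, start Z0 = Sat((~recv | req)) = {m0, m1, m3, m5}, add states in Sat(req) with every successor in Z. Already a fixed point.
Sat(A[req U (~recv | req)]) = {m0, m1, m3, m5}
AG A[req U (~recv | req)]: greatest fixpoint, start Z0 = {m0, m1, m3, m5}, keep only states in Sat with every successor in Z. Z1 = {m3, m5}; fixed.
Sat(AG A[req U (~recv | req)]) = {m3, m5}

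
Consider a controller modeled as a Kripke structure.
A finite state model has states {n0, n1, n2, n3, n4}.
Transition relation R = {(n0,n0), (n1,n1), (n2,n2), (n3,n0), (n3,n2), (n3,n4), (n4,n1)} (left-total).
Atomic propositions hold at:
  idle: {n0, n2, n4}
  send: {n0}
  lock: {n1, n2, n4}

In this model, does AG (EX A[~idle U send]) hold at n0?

Sat(~idle) = {n1, n3}
A[~idle U send]: least fixpoint, start Z0 = Sat(send) = {n0}, add states in Sat(~idle) with every successor in Z. Already a fixed point.
Sat(A[~idle U send]) = {n0}
Sat(EX A[~idle U send]) = {s : some successor in {n0}} = {n0, n3}
AG (EX A[~idle U send]): greatest fixpoint, start Z0 = {n0, n3}, keep only states in Sat with every successor in Z. Z1 = {n0}; fixed.
Sat(AG (EX A[~idle U send])) = {n0}
n0 ∈ Sat(AG (EX A[~idle U send])) = {n0}, so the formula holds at n0.

Yes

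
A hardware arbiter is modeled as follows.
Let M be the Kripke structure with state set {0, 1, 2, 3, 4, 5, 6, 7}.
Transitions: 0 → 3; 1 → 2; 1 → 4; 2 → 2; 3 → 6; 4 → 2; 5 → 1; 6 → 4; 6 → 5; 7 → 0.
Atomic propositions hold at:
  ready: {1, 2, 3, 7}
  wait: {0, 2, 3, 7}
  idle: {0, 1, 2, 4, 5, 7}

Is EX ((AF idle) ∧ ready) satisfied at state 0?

Yes

AF idle: least fixpoint, start Z0 = {0, 1, 2, 4, 5, 7}, add states with every successor in Z. Z1 = {0, 1, 2, 4, 5, 6, 7}; Z2 = {0, 1, 2, 3, 4, 5, 6, 7}; fixed.
Sat(AF idle) = {0, 1, 2, 3, 4, 5, 6, 7}
Sat((AF idle) ∧ ready) = {1, 2, 3, 7}
Sat(EX ((AF idle) ∧ ready)) = {s : some successor in {1, 2, 3, 7}} = {0, 1, 2, 4, 5}
0 ∈ Sat(EX ((AF idle) ∧ ready)) = {0, 1, 2, 4, 5}, so the formula holds at 0.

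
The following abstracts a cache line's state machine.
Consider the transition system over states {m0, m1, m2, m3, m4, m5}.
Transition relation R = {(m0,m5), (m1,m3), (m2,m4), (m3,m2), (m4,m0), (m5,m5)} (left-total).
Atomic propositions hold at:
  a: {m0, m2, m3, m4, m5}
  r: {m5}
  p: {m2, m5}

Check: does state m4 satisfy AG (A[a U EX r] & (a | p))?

Yes

Sat(EX r) = {s : some successor in {m5}} = {m0, m5}
A[a U EX r]: least fixpoint, start Z0 = Sat(EX r) = {m0, m5}, add states in Sat(a) with every successor in Z. Z1 = {m0, m4, m5}; Z2 = {m0, m2, m4, m5}; Z3 = {m0, m2, m3, m4, m5}; fixed.
Sat(A[a U EX r]) = {m0, m2, m3, m4, m5}
Sat(a | p) = {m0, m2, m3, m4, m5}
Sat(A[a U EX r] & (a | p)) = {m0, m2, m3, m4, m5}
AG (A[a U EX r] & (a | p)): greatest fixpoint, start Z0 = {m0, m2, m3, m4, m5}, keep only states in Sat with every successor in Z. Already a fixed point.
Sat(AG (A[a U EX r] & (a | p))) = {m0, m2, m3, m4, m5}
m4 ∈ Sat(AG (A[a U EX r] & (a | p))) = {m0, m2, m3, m4, m5}, so the formula holds at m4.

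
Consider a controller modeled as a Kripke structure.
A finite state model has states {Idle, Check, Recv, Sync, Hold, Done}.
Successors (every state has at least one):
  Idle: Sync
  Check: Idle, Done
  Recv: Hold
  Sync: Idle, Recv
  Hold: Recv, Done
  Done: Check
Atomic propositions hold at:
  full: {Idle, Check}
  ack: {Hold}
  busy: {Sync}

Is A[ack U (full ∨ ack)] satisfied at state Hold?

Yes

Sat(full ∨ ack) = {Idle, Check, Hold}
A[ack U (full ∨ ack)]: least fixpoint, start Z0 = Sat((full ∨ ack)) = {Idle, Check, Hold}, add states in Sat(ack) with every successor in Z. Already a fixed point.
Sat(A[ack U (full ∨ ack)]) = {Idle, Check, Hold}
Hold ∈ Sat(A[ack U (full ∨ ack)]) = {Idle, Check, Hold}, so the formula holds at Hold.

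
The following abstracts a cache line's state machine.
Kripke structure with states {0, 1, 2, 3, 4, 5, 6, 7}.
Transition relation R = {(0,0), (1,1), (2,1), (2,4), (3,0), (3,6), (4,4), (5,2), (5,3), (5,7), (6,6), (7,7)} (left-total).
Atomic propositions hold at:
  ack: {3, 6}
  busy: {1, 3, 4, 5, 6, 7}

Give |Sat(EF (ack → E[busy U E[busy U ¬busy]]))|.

Sat(¬busy) = {0, 2}
E[busy U ¬busy]: least fixpoint, start Z0 = Sat(¬busy) = {0, 2}, add states in Sat(busy) with some successor in Z. Z1 = {0, 2, 3, 5}; fixed.
Sat(E[busy U ¬busy]) = {0, 2, 3, 5}
E[busy U E[busy U ¬busy]]: least fixpoint, start Z0 = Sat(E[busy U ¬busy]) = {0, 2, 3, 5}, add states in Sat(busy) with some successor in Z. Already a fixed point.
Sat(E[busy U E[busy U ¬busy]]) = {0, 2, 3, 5}
Sat(ack → E[busy U E[busy U ¬busy]]) = {0, 1, 2, 3, 4, 5, 7}
EF (ack → E[busy U E[busy U ¬busy]]): least fixpoint, start Z0 = {0, 1, 2, 3, 4, 5, 7}, add states with some successor in Z. Already a fixed point.
Sat(EF (ack → E[busy U E[busy U ¬busy]])) = {0, 1, 2, 3, 4, 5, 7}
|Sat(EF (ack → E[busy U E[busy U ¬busy]]))| = |{0, 1, 2, 3, 4, 5, 7}| = 7.

7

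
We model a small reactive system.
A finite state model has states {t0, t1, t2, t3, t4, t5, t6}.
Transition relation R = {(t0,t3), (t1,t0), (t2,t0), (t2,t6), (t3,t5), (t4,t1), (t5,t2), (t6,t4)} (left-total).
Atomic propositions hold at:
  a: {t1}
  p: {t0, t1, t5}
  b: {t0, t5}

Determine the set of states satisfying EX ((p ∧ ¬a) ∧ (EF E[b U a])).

Sat(¬a) = {t0, t2, t3, t4, t5, t6}
Sat(p ∧ ¬a) = {t0, t5}
E[b U a]: least fixpoint, start Z0 = Sat(a) = {t1}, add states in Sat(b) with some successor in Z. Already a fixed point.
Sat(E[b U a]) = {t1}
EF E[b U a]: least fixpoint, start Z0 = {t1}, add states with some successor in Z. Z1 = {t1, t4}; Z2 = {t1, t4, t6}; Z3 = {t1, t2, t4, t6}; Z4 = {t1, t2, t4, t5, t6}; Z5 = {t1, t2, t3, t4, t5, t6}; Z6 = {t0, t1, t2, t3, t4, t5, t6}; fixed.
Sat(EF E[b U a]) = {t0, t1, t2, t3, t4, t5, t6}
Sat((p ∧ ¬a) ∧ (EF E[b U a])) = {t0, t5}
Sat(EX ((p ∧ ¬a) ∧ (EF E[b U a]))) = {s : some successor in {t0, t5}} = {t1, t2, t3}

{t1, t2, t3}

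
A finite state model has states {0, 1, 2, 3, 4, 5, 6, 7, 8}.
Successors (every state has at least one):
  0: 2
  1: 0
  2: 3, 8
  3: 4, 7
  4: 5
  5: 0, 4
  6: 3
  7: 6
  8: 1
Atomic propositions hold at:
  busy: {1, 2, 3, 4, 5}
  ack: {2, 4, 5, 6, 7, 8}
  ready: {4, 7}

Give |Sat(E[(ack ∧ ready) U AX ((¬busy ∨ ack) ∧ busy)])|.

Sat(ack ∧ ready) = {4, 7}
Sat(¬busy) = {0, 6, 7, 8}
Sat(¬busy ∨ ack) = {0, 2, 4, 5, 6, 7, 8}
Sat((¬busy ∨ ack) ∧ busy) = {2, 4, 5}
Sat(AX ((¬busy ∨ ack) ∧ busy)) = {s : every successor in {2, 4, 5}} = {0, 4}
E[(ack ∧ ready) U AX ((¬busy ∨ ack) ∧ busy)]: least fixpoint, start Z0 = Sat(AX ((¬busy ∨ ack) ∧ busy)) = {0, 4}, add states in Sat(ack ∧ ready) with some successor in Z. Already a fixed point.
Sat(E[(ack ∧ ready) U AX ((¬busy ∨ ack) ∧ busy)]) = {0, 4}
|Sat(E[(ack ∧ ready) U AX ((¬busy ∨ ack) ∧ busy)])| = |{0, 4}| = 2.

2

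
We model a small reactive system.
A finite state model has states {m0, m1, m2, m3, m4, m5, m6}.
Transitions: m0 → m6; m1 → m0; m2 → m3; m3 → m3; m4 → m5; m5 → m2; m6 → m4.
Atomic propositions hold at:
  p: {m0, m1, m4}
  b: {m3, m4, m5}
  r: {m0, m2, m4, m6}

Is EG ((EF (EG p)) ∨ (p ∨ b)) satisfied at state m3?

EG p: greatest fixpoint, start Z0 = {m0, m1, m4}, keep only states in Sat with some successor in Z. Z1 = {m1}; Z2 = ∅; fixed.
Sat(EG p) = ∅
EF (EG p): least fixpoint, start Z0 = ∅, add states with some successor in Z. Already a fixed point.
Sat(EF (EG p)) = ∅
Sat(p ∨ b) = {m0, m1, m3, m4, m5}
Sat((EF (EG p)) ∨ (p ∨ b)) = {m0, m1, m3, m4, m5}
EG ((EF (EG p)) ∨ (p ∨ b)): greatest fixpoint, start Z0 = {m0, m1, m3, m4, m5}, keep only states in Sat with some successor in Z. Z1 = {m1, m3, m4}; Z2 = {m3}; fixed.
Sat(EG ((EF (EG p)) ∨ (p ∨ b))) = {m3}
m3 ∈ Sat(EG ((EF (EG p)) ∨ (p ∨ b))) = {m3}, so the formula holds at m3.

Yes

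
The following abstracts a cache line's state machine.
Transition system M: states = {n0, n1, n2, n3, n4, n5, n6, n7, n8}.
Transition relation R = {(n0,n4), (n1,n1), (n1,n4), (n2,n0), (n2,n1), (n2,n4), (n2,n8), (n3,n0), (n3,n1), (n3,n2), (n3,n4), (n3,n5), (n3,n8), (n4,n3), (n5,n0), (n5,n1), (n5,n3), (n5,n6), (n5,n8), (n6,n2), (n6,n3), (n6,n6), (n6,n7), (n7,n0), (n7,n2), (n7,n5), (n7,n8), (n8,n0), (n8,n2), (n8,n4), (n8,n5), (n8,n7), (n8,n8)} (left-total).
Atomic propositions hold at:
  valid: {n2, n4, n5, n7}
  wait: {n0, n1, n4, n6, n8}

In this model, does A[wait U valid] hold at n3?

A[wait U valid]: least fixpoint, start Z0 = Sat(valid) = {n2, n4, n5, n7}, add states in Sat(wait) with every successor in Z. Z1 = {n0, n2, n4, n5, n7}; fixed.
Sat(A[wait U valid]) = {n0, n2, n4, n5, n7}
n3 ∉ Sat(A[wait U valid]) = {n0, n2, n4, n5, n7}, so the formula does not hold at n3.

No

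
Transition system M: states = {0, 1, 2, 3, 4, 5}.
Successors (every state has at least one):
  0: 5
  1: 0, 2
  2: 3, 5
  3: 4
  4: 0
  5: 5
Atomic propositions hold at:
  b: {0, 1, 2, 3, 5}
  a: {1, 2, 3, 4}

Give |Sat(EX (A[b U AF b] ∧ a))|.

AF b: least fixpoint, start Z0 = {0, 1, 2, 3, 5}, add states with every successor in Z. Z1 = {0, 1, 2, 3, 4, 5}; fixed.
Sat(AF b) = {0, 1, 2, 3, 4, 5}
A[b U AF b]: least fixpoint, start Z0 = Sat(AF b) = {0, 1, 2, 3, 4, 5}, add states in Sat(b) with every successor in Z. Already a fixed point.
Sat(A[b U AF b]) = {0, 1, 2, 3, 4, 5}
Sat(A[b U AF b] ∧ a) = {1, 2, 3, 4}
Sat(EX (A[b U AF b] ∧ a)) = {s : some successor in {1, 2, 3, 4}} = {1, 2, 3}
|Sat(EX (A[b U AF b] ∧ a))| = |{1, 2, 3}| = 3.

3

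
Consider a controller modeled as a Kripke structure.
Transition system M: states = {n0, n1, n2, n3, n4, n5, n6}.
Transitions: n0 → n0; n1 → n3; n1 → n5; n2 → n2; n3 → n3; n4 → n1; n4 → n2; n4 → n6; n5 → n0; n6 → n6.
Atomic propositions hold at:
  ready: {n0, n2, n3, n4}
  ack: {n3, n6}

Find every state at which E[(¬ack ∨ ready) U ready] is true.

Sat(¬ack) = {n0, n1, n2, n4, n5}
Sat(¬ack ∨ ready) = {n0, n1, n2, n3, n4, n5}
E[(¬ack ∨ ready) U ready]: least fixpoint, start Z0 = Sat(ready) = {n0, n2, n3, n4}, add states in Sat(¬ack ∨ ready) with some successor in Z. Z1 = {n0, n1, n2, n3, n4, n5}; fixed.
Sat(E[(¬ack ∨ ready) U ready]) = {n0, n1, n2, n3, n4, n5}

{n0, n1, n2, n3, n4, n5}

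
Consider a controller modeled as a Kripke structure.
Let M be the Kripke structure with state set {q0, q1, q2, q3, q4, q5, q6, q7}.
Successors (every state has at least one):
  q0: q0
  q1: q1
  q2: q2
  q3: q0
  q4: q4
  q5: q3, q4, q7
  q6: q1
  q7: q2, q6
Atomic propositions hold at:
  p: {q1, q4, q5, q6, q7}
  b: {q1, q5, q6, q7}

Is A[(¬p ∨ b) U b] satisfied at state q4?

Sat(¬p) = {q0, q2, q3}
Sat(¬p ∨ b) = {q0, q1, q2, q3, q5, q6, q7}
A[(¬p ∨ b) U b]: least fixpoint, start Z0 = Sat(b) = {q1, q5, q6, q7}, add states in Sat(¬p ∨ b) with every successor in Z. Already a fixed point.
Sat(A[(¬p ∨ b) U b]) = {q1, q5, q6, q7}
q4 ∉ Sat(A[(¬p ∨ b) U b]) = {q1, q5, q6, q7}, so the formula does not hold at q4.

No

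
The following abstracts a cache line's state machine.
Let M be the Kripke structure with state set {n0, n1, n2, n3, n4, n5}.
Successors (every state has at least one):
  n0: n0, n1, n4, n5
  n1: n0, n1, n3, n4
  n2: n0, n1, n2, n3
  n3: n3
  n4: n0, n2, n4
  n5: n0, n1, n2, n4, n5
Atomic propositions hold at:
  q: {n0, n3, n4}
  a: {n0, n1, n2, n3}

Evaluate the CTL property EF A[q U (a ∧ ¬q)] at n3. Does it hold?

No

Sat(¬q) = {n1, n2, n5}
Sat(a ∧ ¬q) = {n1, n2}
A[q U (a ∧ ¬q)]: least fixpoint, start Z0 = Sat((a ∧ ¬q)) = {n1, n2}, add states in Sat(q) with every successor in Z. Already a fixed point.
Sat(A[q U (a ∧ ¬q)]) = {n1, n2}
EF A[q U (a ∧ ¬q)]: least fixpoint, start Z0 = {n1, n2}, add states with some successor in Z. Z1 = {n0, n1, n2, n4, n5}; fixed.
Sat(EF A[q U (a ∧ ¬q)]) = {n0, n1, n2, n4, n5}
n3 ∉ Sat(EF A[q U (a ∧ ¬q)]) = {n0, n1, n2, n4, n5}, so the formula does not hold at n3.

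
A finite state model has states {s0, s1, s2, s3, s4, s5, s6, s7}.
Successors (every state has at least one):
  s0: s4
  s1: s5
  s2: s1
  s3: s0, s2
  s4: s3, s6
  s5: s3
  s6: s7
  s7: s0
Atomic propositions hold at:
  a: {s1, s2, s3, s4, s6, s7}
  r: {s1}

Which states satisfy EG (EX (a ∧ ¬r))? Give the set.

{s0, s3, s4, s5}

Sat(¬r) = {s0, s2, s3, s4, s5, s6, s7}
Sat(a ∧ ¬r) = {s2, s3, s4, s6, s7}
Sat(EX (a ∧ ¬r)) = {s : some successor in {s2, s3, s4, s6, s7}} = {s0, s3, s4, s5, s6}
EG (EX (a ∧ ¬r)): greatest fixpoint, start Z0 = {s0, s3, s4, s5, s6}, keep only states in Sat with some successor in Z. Z1 = {s0, s3, s4, s5}; fixed.
Sat(EG (EX (a ∧ ¬r))) = {s0, s3, s4, s5}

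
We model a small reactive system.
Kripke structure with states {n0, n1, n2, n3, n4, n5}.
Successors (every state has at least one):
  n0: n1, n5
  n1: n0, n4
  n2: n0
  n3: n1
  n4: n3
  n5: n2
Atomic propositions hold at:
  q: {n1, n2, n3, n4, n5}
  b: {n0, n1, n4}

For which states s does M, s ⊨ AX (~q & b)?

Sat(~q) = {n0}
Sat(~q & b) = {n0}
Sat(AX (~q & b)) = {s : every successor in {n0}} = {n2}

{n2}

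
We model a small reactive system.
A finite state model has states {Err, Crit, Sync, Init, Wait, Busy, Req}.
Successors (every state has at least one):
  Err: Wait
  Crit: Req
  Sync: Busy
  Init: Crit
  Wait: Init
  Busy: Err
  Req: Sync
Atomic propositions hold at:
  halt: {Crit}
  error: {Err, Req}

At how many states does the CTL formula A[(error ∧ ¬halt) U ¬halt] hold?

6

Sat(¬halt) = {Err, Sync, Init, Wait, Busy, Req}
Sat(error ∧ ¬halt) = {Err, Req}
A[(error ∧ ¬halt) U ¬halt]: least fixpoint, start Z0 = Sat(¬halt) = {Err, Sync, Init, Wait, Busy, Req}, add states in Sat(error ∧ ¬halt) with every successor in Z. Already a fixed point.
Sat(A[(error ∧ ¬halt) U ¬halt]) = {Err, Sync, Init, Wait, Busy, Req}
|Sat(A[(error ∧ ¬halt) U ¬halt])| = |{Err, Sync, Init, Wait, Busy, Req}| = 6.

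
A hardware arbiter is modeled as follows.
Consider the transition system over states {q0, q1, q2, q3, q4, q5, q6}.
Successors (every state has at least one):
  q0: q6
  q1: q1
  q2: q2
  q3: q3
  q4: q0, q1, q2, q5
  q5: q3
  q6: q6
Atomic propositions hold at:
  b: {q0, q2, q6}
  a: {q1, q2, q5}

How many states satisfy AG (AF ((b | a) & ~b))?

1

Sat(b | a) = {q0, q1, q2, q5, q6}
Sat(~b) = {q1, q3, q4, q5}
Sat((b | a) & ~b) = {q1, q5}
AF ((b | a) & ~b): least fixpoint, start Z0 = {q1, q5}, add states with every successor in Z. Already a fixed point.
Sat(AF ((b | a) & ~b)) = {q1, q5}
AG (AF ((b | a) & ~b)): greatest fixpoint, start Z0 = {q1, q5}, keep only states in Sat with every successor in Z. Z1 = {q1}; fixed.
Sat(AG (AF ((b | a) & ~b))) = {q1}
|Sat(AG (AF ((b | a) & ~b)))| = |{q1}| = 1.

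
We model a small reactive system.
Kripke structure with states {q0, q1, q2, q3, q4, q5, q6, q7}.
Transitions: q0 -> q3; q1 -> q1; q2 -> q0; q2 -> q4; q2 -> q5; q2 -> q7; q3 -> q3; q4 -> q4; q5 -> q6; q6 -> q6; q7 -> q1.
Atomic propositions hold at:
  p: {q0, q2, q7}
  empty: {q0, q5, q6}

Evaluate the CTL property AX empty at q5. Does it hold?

Yes

Sat(AX empty) = {s : every successor in {q0, q5, q6}} = {q5, q6}
q5 ∈ Sat(AX empty) = {q5, q6}, so the formula holds at q5.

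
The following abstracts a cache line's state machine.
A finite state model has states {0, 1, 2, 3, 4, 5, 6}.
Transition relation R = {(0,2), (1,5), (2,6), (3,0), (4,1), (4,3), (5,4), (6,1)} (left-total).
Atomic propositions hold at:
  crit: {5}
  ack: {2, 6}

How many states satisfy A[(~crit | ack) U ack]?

4

Sat(~crit) = {0, 1, 2, 3, 4, 6}
Sat(~crit | ack) = {0, 1, 2, 3, 4, 6}
A[(~crit | ack) U ack]: least fixpoint, start Z0 = Sat(ack) = {2, 6}, add states in Sat(~crit | ack) with every successor in Z. Z1 = {0, 2, 6}; Z2 = {0, 2, 3, 6}; fixed.
Sat(A[(~crit | ack) U ack]) = {0, 2, 3, 6}
|Sat(A[(~crit | ack) U ack])| = |{0, 2, 3, 6}| = 4.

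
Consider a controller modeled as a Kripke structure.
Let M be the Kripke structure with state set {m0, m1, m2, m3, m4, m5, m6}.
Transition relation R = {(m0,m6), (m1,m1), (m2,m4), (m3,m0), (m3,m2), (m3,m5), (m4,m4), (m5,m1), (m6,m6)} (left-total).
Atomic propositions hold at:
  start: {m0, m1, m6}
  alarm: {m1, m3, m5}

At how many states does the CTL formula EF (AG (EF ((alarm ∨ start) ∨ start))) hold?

Sat(alarm ∨ start) = {m0, m1, m3, m5, m6}
Sat((alarm ∨ start) ∨ start) = {m0, m1, m3, m5, m6}
EF ((alarm ∨ start) ∨ start): least fixpoint, start Z0 = {m0, m1, m3, m5, m6}, add states with some successor in Z. Already a fixed point.
Sat(EF ((alarm ∨ start) ∨ start)) = {m0, m1, m3, m5, m6}
AG (EF ((alarm ∨ start) ∨ start)): greatest fixpoint, start Z0 = {m0, m1, m3, m5, m6}, keep only states in Sat with every successor in Z. Z1 = {m0, m1, m5, m6}; fixed.
Sat(AG (EF ((alarm ∨ start) ∨ start))) = {m0, m1, m5, m6}
EF (AG (EF ((alarm ∨ start) ∨ start))): least fixpoint, start Z0 = {m0, m1, m5, m6}, add states with some successor in Z. Z1 = {m0, m1, m3, m5, m6}; fixed.
Sat(EF (AG (EF ((alarm ∨ start) ∨ start)))) = {m0, m1, m3, m5, m6}
|Sat(EF (AG (EF ((alarm ∨ start) ∨ start))))| = |{m0, m1, m3, m5, m6}| = 5.

5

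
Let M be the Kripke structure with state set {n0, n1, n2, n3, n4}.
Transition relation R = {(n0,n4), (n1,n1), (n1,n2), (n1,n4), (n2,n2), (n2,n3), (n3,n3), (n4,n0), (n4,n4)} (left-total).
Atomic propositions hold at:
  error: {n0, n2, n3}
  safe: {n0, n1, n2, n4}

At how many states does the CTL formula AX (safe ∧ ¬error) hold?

1

Sat(¬error) = {n1, n4}
Sat(safe ∧ ¬error) = {n1, n4}
Sat(AX (safe ∧ ¬error)) = {s : every successor in {n1, n4}} = {n0}
|Sat(AX (safe ∧ ¬error))| = |{n0}| = 1.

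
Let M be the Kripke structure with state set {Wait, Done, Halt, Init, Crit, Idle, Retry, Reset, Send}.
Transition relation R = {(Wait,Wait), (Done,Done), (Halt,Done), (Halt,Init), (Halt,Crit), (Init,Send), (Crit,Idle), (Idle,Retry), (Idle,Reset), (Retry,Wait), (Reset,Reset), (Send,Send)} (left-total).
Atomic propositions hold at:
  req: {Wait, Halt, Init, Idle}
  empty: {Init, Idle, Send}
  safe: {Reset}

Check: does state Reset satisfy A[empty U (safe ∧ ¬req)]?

Sat(¬req) = {Done, Crit, Retry, Reset, Send}
Sat(safe ∧ ¬req) = {Reset}
A[empty U (safe ∧ ¬req)]: least fixpoint, start Z0 = Sat((safe ∧ ¬req)) = {Reset}, add states in Sat(empty) with every successor in Z. Already a fixed point.
Sat(A[empty U (safe ∧ ¬req)]) = {Reset}
Reset ∈ Sat(A[empty U (safe ∧ ¬req)]) = {Reset}, so the formula holds at Reset.

Yes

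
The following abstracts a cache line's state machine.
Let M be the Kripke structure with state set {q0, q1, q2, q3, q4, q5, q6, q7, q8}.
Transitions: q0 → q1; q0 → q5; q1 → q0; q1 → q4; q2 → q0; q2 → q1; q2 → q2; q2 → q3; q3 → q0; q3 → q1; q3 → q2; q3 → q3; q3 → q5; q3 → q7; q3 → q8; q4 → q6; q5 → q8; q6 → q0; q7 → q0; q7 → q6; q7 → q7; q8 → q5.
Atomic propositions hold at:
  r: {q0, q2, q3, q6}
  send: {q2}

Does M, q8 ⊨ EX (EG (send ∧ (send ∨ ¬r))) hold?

No

Sat(¬r) = {q1, q4, q5, q7, q8}
Sat(send ∨ ¬r) = {q1, q2, q4, q5, q7, q8}
Sat(send ∧ (send ∨ ¬r)) = {q2}
EG (send ∧ (send ∨ ¬r)): greatest fixpoint, start Z0 = {q2}, keep only states in Sat with some successor in Z. Already a fixed point.
Sat(EG (send ∧ (send ∨ ¬r))) = {q2}
Sat(EX (EG (send ∧ (send ∨ ¬r)))) = {s : some successor in {q2}} = {q2, q3}
q8 ∉ Sat(EX (EG (send ∧ (send ∨ ¬r)))) = {q2, q3}, so the formula does not hold at q8.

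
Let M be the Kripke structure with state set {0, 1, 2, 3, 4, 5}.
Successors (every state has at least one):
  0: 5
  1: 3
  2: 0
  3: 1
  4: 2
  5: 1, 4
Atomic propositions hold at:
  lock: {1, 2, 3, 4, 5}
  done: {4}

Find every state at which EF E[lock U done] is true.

E[lock U done]: least fixpoint, start Z0 = Sat(done) = {4}, add states in Sat(lock) with some successor in Z. Z1 = {4, 5}; fixed.
Sat(E[lock U done]) = {4, 5}
EF E[lock U done]: least fixpoint, start Z0 = {4, 5}, add states with some successor in Z. Z1 = {0, 4, 5}; Z2 = {0, 2, 4, 5}; fixed.
Sat(EF E[lock U done]) = {0, 2, 4, 5}

{0, 2, 4, 5}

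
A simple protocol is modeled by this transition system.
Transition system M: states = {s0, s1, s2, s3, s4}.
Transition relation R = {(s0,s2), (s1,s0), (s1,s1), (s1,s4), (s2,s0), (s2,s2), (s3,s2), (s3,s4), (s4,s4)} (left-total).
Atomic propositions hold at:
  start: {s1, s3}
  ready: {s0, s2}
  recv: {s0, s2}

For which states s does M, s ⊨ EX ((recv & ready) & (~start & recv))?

Sat(recv & ready) = {s0, s2}
Sat(~start) = {s0, s2, s4}
Sat(~start & recv) = {s0, s2}
Sat((recv & ready) & (~start & recv)) = {s0, s2}
Sat(EX ((recv & ready) & (~start & recv))) = {s : some successor in {s0, s2}} = {s0, s1, s2, s3}

{s0, s1, s2, s3}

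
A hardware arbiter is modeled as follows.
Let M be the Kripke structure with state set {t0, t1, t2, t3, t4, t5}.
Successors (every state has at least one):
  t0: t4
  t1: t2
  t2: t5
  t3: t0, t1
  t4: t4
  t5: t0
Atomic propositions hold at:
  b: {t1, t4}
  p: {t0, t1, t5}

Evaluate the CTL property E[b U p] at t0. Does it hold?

Yes

E[b U p]: least fixpoint, start Z0 = Sat(p) = {t0, t1, t5}, add states in Sat(b) with some successor in Z. Already a fixed point.
Sat(E[b U p]) = {t0, t1, t5}
t0 ∈ Sat(E[b U p]) = {t0, t1, t5}, so the formula holds at t0.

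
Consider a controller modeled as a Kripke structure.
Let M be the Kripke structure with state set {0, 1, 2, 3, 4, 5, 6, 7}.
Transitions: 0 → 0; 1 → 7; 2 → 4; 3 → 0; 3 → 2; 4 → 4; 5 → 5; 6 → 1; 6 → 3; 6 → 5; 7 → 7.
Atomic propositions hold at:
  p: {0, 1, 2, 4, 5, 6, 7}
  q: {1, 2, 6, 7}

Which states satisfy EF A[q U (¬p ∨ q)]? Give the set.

{1, 2, 3, 6, 7}

Sat(¬p) = {3}
Sat(¬p ∨ q) = {1, 2, 3, 6, 7}
A[q U (¬p ∨ q)]: least fixpoint, start Z0 = Sat((¬p ∨ q)) = {1, 2, 3, 6, 7}, add states in Sat(q) with every successor in Z. Already a fixed point.
Sat(A[q U (¬p ∨ q)]) = {1, 2, 3, 6, 7}
EF A[q U (¬p ∨ q)]: least fixpoint, start Z0 = {1, 2, 3, 6, 7}, add states with some successor in Z. Already a fixed point.
Sat(EF A[q U (¬p ∨ q)]) = {1, 2, 3, 6, 7}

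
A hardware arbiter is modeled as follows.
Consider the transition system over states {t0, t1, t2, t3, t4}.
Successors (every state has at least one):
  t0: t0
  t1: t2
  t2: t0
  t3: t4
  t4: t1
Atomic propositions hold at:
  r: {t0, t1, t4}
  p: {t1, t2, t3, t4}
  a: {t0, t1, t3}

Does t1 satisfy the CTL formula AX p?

Yes

Sat(AX p) = {s : every successor in {t1, t2, t3, t4}} = {t1, t3, t4}
t1 ∈ Sat(AX p) = {t1, t3, t4}, so the formula holds at t1.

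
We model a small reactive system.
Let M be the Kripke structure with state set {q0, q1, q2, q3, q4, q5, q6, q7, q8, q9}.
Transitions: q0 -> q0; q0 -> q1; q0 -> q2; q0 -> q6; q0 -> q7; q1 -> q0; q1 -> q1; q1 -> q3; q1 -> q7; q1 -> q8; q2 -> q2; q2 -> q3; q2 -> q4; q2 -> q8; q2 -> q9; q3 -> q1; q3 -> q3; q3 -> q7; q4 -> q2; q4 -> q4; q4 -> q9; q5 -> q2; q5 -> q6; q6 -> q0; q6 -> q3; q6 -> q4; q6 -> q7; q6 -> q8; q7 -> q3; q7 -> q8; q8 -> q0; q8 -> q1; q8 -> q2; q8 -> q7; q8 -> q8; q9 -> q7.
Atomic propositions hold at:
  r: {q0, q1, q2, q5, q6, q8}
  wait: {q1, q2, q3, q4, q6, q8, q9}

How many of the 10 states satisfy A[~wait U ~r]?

Sat(~wait) = {q0, q5, q7}
Sat(~r) = {q3, q4, q7, q9}
A[~wait U ~r]: least fixpoint, start Z0 = Sat(~r) = {q3, q4, q7, q9}, add states in Sat(~wait) with every successor in Z. Already a fixed point.
Sat(A[~wait U ~r]) = {q3, q4, q7, q9}
|Sat(A[~wait U ~r])| = |{q3, q4, q7, q9}| = 4.

4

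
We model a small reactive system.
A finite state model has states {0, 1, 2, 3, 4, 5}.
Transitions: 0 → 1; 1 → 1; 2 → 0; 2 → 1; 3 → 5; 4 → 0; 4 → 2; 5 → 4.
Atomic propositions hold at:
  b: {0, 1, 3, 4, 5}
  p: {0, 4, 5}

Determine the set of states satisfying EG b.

{0, 1, 3, 4, 5}

EG b: greatest fixpoint, start Z0 = {0, 1, 3, 4, 5}, keep only states in Sat with some successor in Z. Already a fixed point.
Sat(EG b) = {0, 1, 3, 4, 5}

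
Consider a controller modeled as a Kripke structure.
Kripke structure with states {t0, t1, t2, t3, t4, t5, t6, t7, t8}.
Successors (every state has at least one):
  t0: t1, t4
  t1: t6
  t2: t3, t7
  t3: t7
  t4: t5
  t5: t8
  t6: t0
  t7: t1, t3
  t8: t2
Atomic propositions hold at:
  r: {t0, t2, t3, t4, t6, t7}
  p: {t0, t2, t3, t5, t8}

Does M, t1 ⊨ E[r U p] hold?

No

E[r U p]: least fixpoint, start Z0 = Sat(p) = {t0, t2, t3, t5, t8}, add states in Sat(r) with some successor in Z. Z1 = {t0, t2, t3, t4, t5, t6, t7, t8}; fixed.
Sat(E[r U p]) = {t0, t2, t3, t4, t5, t6, t7, t8}
t1 ∉ Sat(E[r U p]) = {t0, t2, t3, t4, t5, t6, t7, t8}, so the formula does not hold at t1.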